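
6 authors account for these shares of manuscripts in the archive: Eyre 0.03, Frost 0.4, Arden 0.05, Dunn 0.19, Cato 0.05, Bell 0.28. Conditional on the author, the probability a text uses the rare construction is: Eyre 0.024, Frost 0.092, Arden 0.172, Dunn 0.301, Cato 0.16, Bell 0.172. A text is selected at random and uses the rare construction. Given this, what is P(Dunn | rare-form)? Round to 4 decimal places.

Unnormalized posteriors (prior × likelihood):
  Eyre: 0.03 × 0.024 = 0.00072
  Frost: 0.4 × 0.092 = 0.0368
  Arden: 0.05 × 0.172 = 0.0086
  Dunn: 0.19 × 0.301 = 0.05719
  Cato: 0.05 × 0.16 = 0.008
  Bell: 0.28 × 0.172 = 0.04816
Total = 0.15947.
P(Dunn | evidence) = 0.05719 / 0.15947 ≈ 0.3586.

0.3586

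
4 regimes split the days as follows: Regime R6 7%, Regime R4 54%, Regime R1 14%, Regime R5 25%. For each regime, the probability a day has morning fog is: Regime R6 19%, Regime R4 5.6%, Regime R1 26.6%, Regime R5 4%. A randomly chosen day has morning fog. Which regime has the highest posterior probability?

Prior × likelihood for each hypothesis:
  Regime R6: 0.07 × 0.19 = 0.0133
  Regime R4: 0.54 × 0.056 = 0.03024
  Regime R1: 0.14 × 0.266 = 0.03724
  Regime R5: 0.25 × 0.04 = 0.01
Normalizing constant = 0.09078.
Largest term belongs to Regime R1, so Regime R1 is most probable.

Regime R1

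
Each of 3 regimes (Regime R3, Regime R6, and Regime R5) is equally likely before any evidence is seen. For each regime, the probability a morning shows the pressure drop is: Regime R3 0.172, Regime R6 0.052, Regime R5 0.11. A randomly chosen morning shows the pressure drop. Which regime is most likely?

Regime R3

With a uniform prior (1/3 each), posterior ∝ likelihood:
  Regime R3: 0.172
  Regime R6: 0.052
  Regime R5: 0.11
Sum = 0.334.
Largest term belongs to Regime R3, so Regime R3 is most probable.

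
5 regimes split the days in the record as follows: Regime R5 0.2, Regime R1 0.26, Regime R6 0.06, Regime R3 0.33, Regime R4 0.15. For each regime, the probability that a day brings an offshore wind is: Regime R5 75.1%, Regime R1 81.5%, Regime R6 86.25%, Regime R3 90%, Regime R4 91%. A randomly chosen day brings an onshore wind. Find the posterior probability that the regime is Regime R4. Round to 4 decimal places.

Taking complements, P(onshore | each) = Regime R5 0.249, Regime R1 0.185, Regime R6 0.1375, Regime R3 0.1, Regime R4 0.09.
Compute prior × likelihood for every hypothesis:
  Regime R5: 0.2 × 0.249 = 0.0498
  Regime R1: 0.26 × 0.185 = 0.0481
  Regime R6: 0.06 × 0.1375 = 0.00825
  Regime R3: 0.33 × 0.1 = 0.033
  Regime R4: 0.15 × 0.09 = 0.0135
Normalizing constant = 0.15265.
P(Regime R4 | evidence) = 0.0135 / 0.15265 ≈ 0.0884.

0.0884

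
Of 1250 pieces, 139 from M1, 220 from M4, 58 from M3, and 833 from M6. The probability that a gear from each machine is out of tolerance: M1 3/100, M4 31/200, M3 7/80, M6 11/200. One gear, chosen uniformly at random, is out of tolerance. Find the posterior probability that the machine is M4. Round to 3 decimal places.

0.382

Prior × likelihood for each hypothesis:
  M1: 0.1112 × 0.03 = 0.003336
  M4: 0.176 × 0.155 = 0.02728
  M3: 0.0464 × 0.0875 = 0.00406
  M6: 0.6664 × 0.055 = 0.036652
Sum = 0.071328.
P(M4 | evidence) = 0.02728 / 0.071328 ≈ 0.382.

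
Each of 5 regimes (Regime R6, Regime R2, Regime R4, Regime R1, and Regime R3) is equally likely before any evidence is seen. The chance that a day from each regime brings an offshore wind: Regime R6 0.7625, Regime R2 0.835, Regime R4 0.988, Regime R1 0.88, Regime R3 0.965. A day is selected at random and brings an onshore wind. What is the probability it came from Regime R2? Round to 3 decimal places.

Taking complements, P(onshore | each) = Regime R6 0.2375, Regime R2 0.165, Regime R4 0.012, Regime R1 0.12, Regime R3 0.035.
Since the prior is uniform, the posterior is proportional to the likelihood:
  Regime R6: 0.2375
  Regime R2: 0.165
  Regime R4: 0.012
  Regime R1: 0.12
  Regime R3: 0.035
Total = 0.5695.
P(Regime R2 | evidence) = 0.165 / 0.5695 ≈ 0.290.

0.290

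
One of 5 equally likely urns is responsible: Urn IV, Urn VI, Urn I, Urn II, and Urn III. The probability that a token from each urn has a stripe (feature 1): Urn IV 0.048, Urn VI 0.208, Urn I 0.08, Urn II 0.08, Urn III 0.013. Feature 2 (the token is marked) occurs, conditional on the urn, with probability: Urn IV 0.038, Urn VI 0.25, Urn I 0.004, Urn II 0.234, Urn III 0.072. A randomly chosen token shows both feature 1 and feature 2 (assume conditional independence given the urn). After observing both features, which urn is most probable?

Urn VI

With a uniform prior (1/5 each), posterior ∝ likelihood:
  Urn IV: 0.048 × 0.038 = 0.001824
  Urn VI: 0.208 × 0.25 = 0.052
  Urn I: 0.08 × 0.004 = 0.00032
  Urn II: 0.08 × 0.234 = 0.01872
  Urn III: 0.013 × 0.072 = 0.000936
Total = 0.0738.
Largest term belongs to Urn VI, so Urn VI is most probable.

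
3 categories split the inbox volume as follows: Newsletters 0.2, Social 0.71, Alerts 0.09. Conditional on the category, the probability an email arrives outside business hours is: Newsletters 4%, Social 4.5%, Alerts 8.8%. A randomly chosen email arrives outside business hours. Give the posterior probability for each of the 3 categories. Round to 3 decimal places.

Newsletters 0.167, Social 0.667, Alerts 0.165

Unnormalized posteriors (prior × likelihood):
  Newsletters: 0.2 × 0.04 = 0.008
  Social: 0.71 × 0.045 = 0.03195
  Alerts: 0.09 × 0.088 = 0.00792
Total = 0.04787.
P(Newsletters | off-hours) = 0.008/0.04787 ≈ 0.167
P(Social | off-hours) = 0.03195/0.04787 ≈ 0.667
P(Alerts | off-hours) = 0.00792/0.04787 ≈ 0.165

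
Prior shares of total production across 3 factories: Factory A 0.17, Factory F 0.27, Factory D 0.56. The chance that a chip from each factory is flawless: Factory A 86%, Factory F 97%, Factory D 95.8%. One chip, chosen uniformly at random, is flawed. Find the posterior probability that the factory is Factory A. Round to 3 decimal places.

0.429

Taking complements, P(flawed | each) = Factory A 0.14, Factory F 0.03, Factory D 0.042.
By Bayes' rule, posterior ∝ prior × likelihood:
  Factory A: 0.17 × 0.14 = 0.0238
  Factory F: 0.27 × 0.03 = 0.0081
  Factory D: 0.56 × 0.042 = 0.02352
Total = 0.05542.
P(Factory A | evidence) = 0.0238 / 0.05542 ≈ 0.429.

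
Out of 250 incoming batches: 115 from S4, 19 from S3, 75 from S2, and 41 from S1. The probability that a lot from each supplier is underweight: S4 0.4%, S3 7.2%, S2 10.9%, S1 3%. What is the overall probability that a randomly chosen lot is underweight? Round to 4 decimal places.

0.0449

Unnormalized posteriors (prior × likelihood):
  S4: 0.46 × 0.004 = 0.00184
  S3: 0.076 × 0.072 = 0.005472
  S2: 0.3 × 0.109 = 0.0327
  S1: 0.164 × 0.03 = 0.00492
P(underweight) = 0.00184 + 0.005472 + 0.0327 + 0.00492 = 0.044932 → 0.0449.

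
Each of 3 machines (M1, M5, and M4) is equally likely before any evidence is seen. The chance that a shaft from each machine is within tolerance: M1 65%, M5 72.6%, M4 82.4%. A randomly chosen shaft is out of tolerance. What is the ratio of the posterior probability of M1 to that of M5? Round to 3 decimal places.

Taking complements, P(oversize | each) = M1 0.35, M5 0.274, M4 0.176.
With a uniform prior (1/3 each), posterior ∝ likelihood:
  M1: 0.35
  M5: 0.274
  M4: 0.176
Normalizing constant = 0.8.
The ratio is 0.35 / 0.274 (the normalizer cancels) = 1.277.

1.277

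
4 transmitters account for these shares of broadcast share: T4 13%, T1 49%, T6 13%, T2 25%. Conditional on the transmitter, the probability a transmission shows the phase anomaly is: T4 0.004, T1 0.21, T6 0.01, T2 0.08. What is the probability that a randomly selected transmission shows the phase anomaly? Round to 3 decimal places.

Unnormalized posteriors (prior × likelihood):
  T4: 0.13 × 0.004 = 0.00052
  T1: 0.49 × 0.21 = 0.1029
  T6: 0.13 × 0.01 = 0.0013
  T2: 0.25 × 0.08 = 0.02
P(anomaly) = 0.00052 + 0.1029 + 0.0013 + 0.02 = 0.12472 → 0.125.

0.125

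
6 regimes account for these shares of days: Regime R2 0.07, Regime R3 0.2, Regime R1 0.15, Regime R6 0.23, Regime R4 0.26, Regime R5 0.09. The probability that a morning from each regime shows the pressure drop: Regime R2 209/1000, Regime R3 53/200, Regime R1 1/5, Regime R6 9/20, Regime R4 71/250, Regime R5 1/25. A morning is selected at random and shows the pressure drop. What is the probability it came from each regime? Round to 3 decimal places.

Unnormalized posteriors (prior × likelihood):
  Regime R2: 0.07 × 0.209 = 0.01463
  Regime R3: 0.2 × 0.265 = 0.053
  Regime R1: 0.15 × 0.2 = 0.03
  Regime R6: 0.23 × 0.45 = 0.1035
  Regime R4: 0.26 × 0.284 = 0.07384
  Regime R5: 0.09 × 0.04 = 0.0036
Sum = 0.27857.
P(Regime R2 | drop) = 0.01463/0.27857 ≈ 0.053
P(Regime R3 | drop) = 0.053/0.27857 ≈ 0.190
P(Regime R1 | drop) = 0.03/0.27857 ≈ 0.108
P(Regime R6 | drop) = 0.1035/0.27857 ≈ 0.372
P(Regime R4 | drop) = 0.07384/0.27857 ≈ 0.265
P(Regime R5 | drop) = 0.0036/0.27857 ≈ 0.013
(Check: 0.053+0.190+0.108+0.372+0.265+0.013 = 1.001.)

Regime R2 0.053, Regime R3 0.190, Regime R1 0.108, Regime R6 0.372, Regime R4 0.265, Regime R5 0.013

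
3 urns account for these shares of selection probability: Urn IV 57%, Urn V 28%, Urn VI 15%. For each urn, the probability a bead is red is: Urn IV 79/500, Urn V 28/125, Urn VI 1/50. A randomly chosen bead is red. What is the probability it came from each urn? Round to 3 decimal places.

By Bayes' rule, posterior ∝ prior × likelihood:
  Urn IV: 0.57 × 0.158 = 0.09006
  Urn V: 0.28 × 0.224 = 0.06272
  Urn VI: 0.15 × 0.02 = 0.003
Total = 0.15578.
P(Urn IV | red) = 0.09006/0.15578 ≈ 0.578
P(Urn V | red) = 0.06272/0.15578 ≈ 0.403
P(Urn VI | red) = 0.003/0.15578 ≈ 0.019

Urn IV 0.578, Urn V 0.403, Urn VI 0.019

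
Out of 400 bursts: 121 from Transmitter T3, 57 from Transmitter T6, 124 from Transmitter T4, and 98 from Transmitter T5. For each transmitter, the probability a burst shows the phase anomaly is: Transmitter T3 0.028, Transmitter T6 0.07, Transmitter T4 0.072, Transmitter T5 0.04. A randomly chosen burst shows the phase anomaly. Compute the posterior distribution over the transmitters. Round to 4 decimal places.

Compute prior × likelihood for every hypothesis:
  Transmitter T3: 0.3025 × 0.028 = 0.00847
  Transmitter T6: 0.1425 × 0.07 = 0.009975
  Transmitter T4: 0.31 × 0.072 = 0.02232
  Transmitter T5: 0.245 × 0.04 = 0.0098
Sum = 0.050565.
P(Transmitter T3 | anomaly) = 0.00847/0.050565 ≈ 0.1675
P(Transmitter T6 | anomaly) = 0.009975/0.050565 ≈ 0.1973
P(Transmitter T4 | anomaly) = 0.02232/0.050565 ≈ 0.4414
P(Transmitter T5 | anomaly) = 0.0098/0.050565 ≈ 0.1938

Transmitter T3 0.1675, Transmitter T6 0.1973, Transmitter T4 0.4414, Transmitter T5 0.1938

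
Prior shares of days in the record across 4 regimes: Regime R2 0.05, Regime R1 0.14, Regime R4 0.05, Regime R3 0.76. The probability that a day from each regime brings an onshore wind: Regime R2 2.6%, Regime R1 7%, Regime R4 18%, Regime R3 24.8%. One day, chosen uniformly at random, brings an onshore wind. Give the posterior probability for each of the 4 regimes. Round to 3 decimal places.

Regime R2 0.006, Regime R1 0.047, Regime R4 0.043, Regime R3 0.904

Compute prior × likelihood for every hypothesis:
  Regime R2: 0.05 × 0.026 = 0.0013
  Regime R1: 0.14 × 0.07 = 0.0098
  Regime R4: 0.05 × 0.18 = 0.009
  Regime R3: 0.76 × 0.248 = 0.18848
Sum = 0.20858.
P(Regime R2 | onshore) = 0.0013/0.20858 ≈ 0.006
P(Regime R1 | onshore) = 0.0098/0.20858 ≈ 0.047
P(Regime R4 | onshore) = 0.009/0.20858 ≈ 0.043
P(Regime R3 | onshore) = 0.18848/0.20858 ≈ 0.904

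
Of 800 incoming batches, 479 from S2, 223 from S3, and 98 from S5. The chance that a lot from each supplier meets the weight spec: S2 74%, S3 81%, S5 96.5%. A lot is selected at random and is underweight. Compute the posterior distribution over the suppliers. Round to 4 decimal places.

Taking complements, P(underweight | each) = S2 0.26, S3 0.19, S5 0.035.
Unnormalized posteriors (prior × likelihood):
  S2: 0.59875 × 0.26 = 0.155675
  S3: 0.27875 × 0.19 = 0.0529625
  S5: 0.1225 × 0.035 = 0.0042875
Normalizing constant = 0.212925.
P(S2 | underweight) = 0.155675/0.212925 ≈ 0.7311
P(S3 | underweight) = 0.0529625/0.212925 ≈ 0.2487
P(S5 | underweight) = 0.0042875/0.212925 ≈ 0.0201

S2 0.7311, S3 0.2487, S5 0.0201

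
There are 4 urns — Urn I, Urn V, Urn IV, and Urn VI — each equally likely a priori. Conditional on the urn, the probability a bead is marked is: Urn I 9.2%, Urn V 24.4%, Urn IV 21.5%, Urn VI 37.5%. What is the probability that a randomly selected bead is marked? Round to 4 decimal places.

With a uniform prior (1/4 each), posterior ∝ likelihood:
  Urn I: 0.092
  Urn V: 0.244
  Urn IV: 0.215
  Urn VI: 0.375
P(marked) = (1/4) × (0.092 + 0.244 + 0.215 + 0.375) = 0.926/4 ≈ 0.2315.

0.2315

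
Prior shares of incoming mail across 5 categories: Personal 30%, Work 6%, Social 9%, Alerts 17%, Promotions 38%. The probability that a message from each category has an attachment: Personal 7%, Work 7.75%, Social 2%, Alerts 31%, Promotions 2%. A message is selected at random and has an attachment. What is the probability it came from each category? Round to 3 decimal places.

Personal 0.239, Work 0.053, Social 0.021, Alerts 0.601, Promotions 0.087

Prior × likelihood for each hypothesis:
  Personal: 0.3 × 0.07 = 0.021
  Work: 0.06 × 0.0775 = 0.00465
  Social: 0.09 × 0.02 = 0.0018
  Alerts: 0.17 × 0.31 = 0.0527
  Promotions: 0.38 × 0.02 = 0.0076
Total = 0.08775.
P(Personal | attachment) = 0.021/0.08775 ≈ 0.239
P(Work | attachment) = 0.00465/0.08775 ≈ 0.053
P(Social | attachment) = 0.0018/0.08775 ≈ 0.021
P(Alerts | attachment) = 0.0527/0.08775 ≈ 0.601
P(Promotions | attachment) = 0.0076/0.08775 ≈ 0.087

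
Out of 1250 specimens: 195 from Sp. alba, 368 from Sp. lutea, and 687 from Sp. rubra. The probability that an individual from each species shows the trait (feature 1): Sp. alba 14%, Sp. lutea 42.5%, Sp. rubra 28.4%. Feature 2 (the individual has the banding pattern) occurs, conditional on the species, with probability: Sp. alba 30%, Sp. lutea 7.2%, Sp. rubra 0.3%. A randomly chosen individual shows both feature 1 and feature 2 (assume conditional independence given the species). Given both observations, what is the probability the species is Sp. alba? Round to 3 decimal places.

0.409

Compute prior × likelihood for every hypothesis:
  Sp. alba: 0.156 × 0.14 × 0.3 = 0.006552
  Sp. lutea: 0.2944 × 0.425 × 0.072 = 0.00900864
  Sp. rubra: 0.5496 × 0.284 × 0.003 = 0.0004682592
Normalizing constant = 0.0160288992.
P(Sp. alba | evidence) = 0.006552 / 0.0160288992 ≈ 0.409.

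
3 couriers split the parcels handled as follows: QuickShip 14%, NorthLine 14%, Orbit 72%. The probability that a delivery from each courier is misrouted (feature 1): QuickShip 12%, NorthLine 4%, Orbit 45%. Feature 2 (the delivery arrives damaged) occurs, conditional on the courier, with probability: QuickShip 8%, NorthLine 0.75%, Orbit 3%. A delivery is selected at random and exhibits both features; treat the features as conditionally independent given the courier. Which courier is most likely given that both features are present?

By Bayes' rule, posterior ∝ prior × likelihood:
  QuickShip: 0.14 × 0.12 × 0.08 = 0.001344
  NorthLine: 0.14 × 0.04 × 0.0075 = 0.000042
  Orbit: 0.72 × 0.45 × 0.03 = 0.00972
Normalizing constant = 0.011106.
Largest term belongs to Orbit, so Orbit is most probable.

Orbit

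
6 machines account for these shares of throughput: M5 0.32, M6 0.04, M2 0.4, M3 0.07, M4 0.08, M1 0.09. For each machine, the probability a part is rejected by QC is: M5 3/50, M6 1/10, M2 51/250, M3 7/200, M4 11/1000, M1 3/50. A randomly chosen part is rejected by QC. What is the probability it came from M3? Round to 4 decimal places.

0.0216

By Bayes' rule, posterior ∝ prior × likelihood:
  M5: 0.32 × 0.06 = 0.0192
  M6: 0.04 × 0.1 = 0.004
  M2: 0.4 × 0.204 = 0.0816
  M3: 0.07 × 0.035 = 0.00245
  M4: 0.08 × 0.011 = 0.00088
  M1: 0.09 × 0.06 = 0.0054
Total = 0.11353.
P(M3 | evidence) = 0.00245 / 0.11353 ≈ 0.0216.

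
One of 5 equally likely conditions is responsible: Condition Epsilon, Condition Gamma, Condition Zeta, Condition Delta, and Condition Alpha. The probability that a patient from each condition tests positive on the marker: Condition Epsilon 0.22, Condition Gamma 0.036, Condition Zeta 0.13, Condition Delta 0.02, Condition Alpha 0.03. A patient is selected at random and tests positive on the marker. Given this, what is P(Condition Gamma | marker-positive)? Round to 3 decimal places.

With a uniform prior (1/5 each), posterior ∝ likelihood:
  Condition Epsilon: 0.22
  Condition Gamma: 0.036
  Condition Zeta: 0.13
  Condition Delta: 0.02
  Condition Alpha: 0.03
Sum = 0.436.
P(Condition Gamma | evidence) = 0.036 / 0.436 ≈ 0.083.

0.083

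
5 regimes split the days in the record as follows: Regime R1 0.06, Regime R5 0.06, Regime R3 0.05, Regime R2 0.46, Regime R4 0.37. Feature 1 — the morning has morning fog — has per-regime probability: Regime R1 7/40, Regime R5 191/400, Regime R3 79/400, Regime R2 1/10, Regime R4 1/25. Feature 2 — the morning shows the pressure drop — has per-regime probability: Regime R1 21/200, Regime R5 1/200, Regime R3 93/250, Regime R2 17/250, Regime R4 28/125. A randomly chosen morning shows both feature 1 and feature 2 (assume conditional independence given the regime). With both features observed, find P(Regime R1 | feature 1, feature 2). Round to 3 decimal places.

0.097

Compute prior × likelihood for every hypothesis:
  Regime R1: 0.06 × 0.175 × 0.105 = 0.0011025
  Regime R5: 0.06 × 0.4775 × 0.005 = 0.00014325
  Regime R3: 0.05 × 0.1975 × 0.372 = 0.0036735
  Regime R2: 0.46 × 0.1 × 0.068 = 0.003128
  Regime R4: 0.37 × 0.04 × 0.224 = 0.0033152
Normalizing constant = 0.01136245.
P(Regime R1 | evidence) = 0.0011025 / 0.01136245 ≈ 0.097.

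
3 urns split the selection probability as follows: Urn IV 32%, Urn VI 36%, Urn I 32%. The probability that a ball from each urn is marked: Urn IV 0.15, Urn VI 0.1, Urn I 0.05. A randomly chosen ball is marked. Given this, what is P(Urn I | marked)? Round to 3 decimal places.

0.160

By Bayes' rule, posterior ∝ prior × likelihood:
  Urn IV: 0.32 × 0.15 = 0.048
  Urn VI: 0.36 × 0.1 = 0.036
  Urn I: 0.32 × 0.05 = 0.016
Sum = 0.1.
P(Urn I | evidence) = 0.016 / 0.1 ≈ 0.160.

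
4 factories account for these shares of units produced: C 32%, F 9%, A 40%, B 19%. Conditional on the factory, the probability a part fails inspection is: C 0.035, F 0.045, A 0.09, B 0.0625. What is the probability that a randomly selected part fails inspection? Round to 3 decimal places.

Unnormalized posteriors (prior × likelihood):
  C: 0.32 × 0.035 = 0.0112
  F: 0.09 × 0.045 = 0.00405
  A: 0.4 × 0.09 = 0.036
  B: 0.19 × 0.0625 = 0.011875
P(nonconforming) = 0.0112 + 0.00405 + 0.036 + 0.011875 = 0.063125 → 0.063.

0.063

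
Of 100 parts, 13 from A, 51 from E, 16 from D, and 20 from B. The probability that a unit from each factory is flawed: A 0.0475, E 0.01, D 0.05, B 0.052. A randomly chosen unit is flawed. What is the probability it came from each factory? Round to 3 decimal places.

A 0.208, E 0.172, D 0.270, B 0.350

Unnormalized posteriors (prior × likelihood):
  A: 0.13 × 0.0475 = 0.006175
  E: 0.51 × 0.01 = 0.0051
  D: 0.16 × 0.05 = 0.008
  B: 0.2 × 0.052 = 0.0104
Sum = 0.029675.
P(A | flawed) = 0.006175/0.029675 ≈ 0.208
P(E | flawed) = 0.0051/0.029675 ≈ 0.172
P(D | flawed) = 0.008/0.029675 ≈ 0.270
P(B | flawed) = 0.0104/0.029675 ≈ 0.350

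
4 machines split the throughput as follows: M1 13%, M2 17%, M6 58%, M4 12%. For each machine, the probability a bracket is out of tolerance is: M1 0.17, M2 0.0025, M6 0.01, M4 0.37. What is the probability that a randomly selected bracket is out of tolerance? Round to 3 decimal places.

Prior × likelihood for each hypothesis:
  M1: 0.13 × 0.17 = 0.0221
  M2: 0.17 × 0.0025 = 0.000425
  M6: 0.58 × 0.01 = 0.0058
  M4: 0.12 × 0.37 = 0.0444
P(oversize) = 0.0221 + 0.000425 + 0.0058 + 0.0444 = 0.072725 → 0.073.

0.073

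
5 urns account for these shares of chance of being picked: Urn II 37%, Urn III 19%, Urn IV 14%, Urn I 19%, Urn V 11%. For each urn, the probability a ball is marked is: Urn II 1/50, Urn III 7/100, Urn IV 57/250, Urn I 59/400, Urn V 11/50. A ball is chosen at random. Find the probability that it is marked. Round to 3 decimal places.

Compute prior × likelihood for every hypothesis:
  Urn II: 0.37 × 0.02 = 0.0074
  Urn III: 0.19 × 0.07 = 0.0133
  Urn IV: 0.14 × 0.228 = 0.03192
  Urn I: 0.19 × 0.1475 = 0.028025
  Urn V: 0.11 × 0.22 = 0.0242
P(marked) = 0.0074 + 0.0133 + 0.03192 + 0.028025 + 0.0242 = 0.104845 → 0.105.

0.105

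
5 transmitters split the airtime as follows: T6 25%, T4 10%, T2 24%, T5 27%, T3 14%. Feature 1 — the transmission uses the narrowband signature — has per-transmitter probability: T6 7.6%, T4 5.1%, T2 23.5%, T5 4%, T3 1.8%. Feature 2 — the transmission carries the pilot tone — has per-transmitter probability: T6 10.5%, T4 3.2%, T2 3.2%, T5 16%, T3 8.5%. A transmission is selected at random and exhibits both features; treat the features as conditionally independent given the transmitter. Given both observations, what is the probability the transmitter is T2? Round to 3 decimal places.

Compute prior × likelihood for every hypothesis:
  T6: 0.25 × 0.076 × 0.105 = 0.001995
  T4: 0.1 × 0.051 × 0.032 = 0.0001632
  T2: 0.24 × 0.235 × 0.032 = 0.0018048
  T5: 0.27 × 0.04 × 0.16 = 0.001728
  T3: 0.14 × 0.018 × 0.085 = 0.0002142
Sum = 0.0059052.
P(T2 | evidence) = 0.0018048 / 0.0059052 ≈ 0.306.

0.306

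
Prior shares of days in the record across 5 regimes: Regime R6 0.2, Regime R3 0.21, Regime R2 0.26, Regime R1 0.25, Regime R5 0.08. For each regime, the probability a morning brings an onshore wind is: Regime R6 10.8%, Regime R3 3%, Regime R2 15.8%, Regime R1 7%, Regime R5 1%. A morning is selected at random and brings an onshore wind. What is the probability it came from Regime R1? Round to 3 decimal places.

0.201

By Bayes' rule, posterior ∝ prior × likelihood:
  Regime R6: 0.2 × 0.108 = 0.0216
  Regime R3: 0.21 × 0.03 = 0.0063
  Regime R2: 0.26 × 0.158 = 0.04108
  Regime R1: 0.25 × 0.07 = 0.0175
  Regime R5: 0.08 × 0.01 = 0.0008
Normalizing constant = 0.08728.
P(Regime R1 | evidence) = 0.0175 / 0.08728 ≈ 0.201.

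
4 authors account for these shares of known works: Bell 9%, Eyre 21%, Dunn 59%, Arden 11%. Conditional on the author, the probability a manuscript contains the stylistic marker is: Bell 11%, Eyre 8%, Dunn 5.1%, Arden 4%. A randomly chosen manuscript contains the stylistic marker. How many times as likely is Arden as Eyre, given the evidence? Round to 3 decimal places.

Compute prior × likelihood for every hypothesis:
  Bell: 0.09 × 0.11 = 0.0099
  Eyre: 0.21 × 0.08 = 0.0168
  Dunn: 0.59 × 0.051 = 0.03009
  Arden: 0.11 × 0.04 = 0.0044
Sum = 0.06119.
The ratio is 0.0044 / 0.0168 (the normalizer cancels) = 0.262.

0.262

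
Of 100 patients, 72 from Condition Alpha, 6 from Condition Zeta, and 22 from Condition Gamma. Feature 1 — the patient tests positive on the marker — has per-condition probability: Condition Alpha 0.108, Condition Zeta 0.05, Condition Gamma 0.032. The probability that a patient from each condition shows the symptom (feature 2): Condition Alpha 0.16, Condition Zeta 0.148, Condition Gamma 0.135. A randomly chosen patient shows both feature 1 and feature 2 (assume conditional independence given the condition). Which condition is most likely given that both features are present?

Condition Alpha

Prior × likelihood for each hypothesis:
  Condition Alpha: 0.72 × 0.108 × 0.16 = 0.0124416
  Condition Zeta: 0.06 × 0.05 × 0.148 = 0.000444
  Condition Gamma: 0.22 × 0.032 × 0.135 = 0.0009504
Total = 0.013836.
Largest term belongs to Condition Alpha, so Condition Alpha is most probable.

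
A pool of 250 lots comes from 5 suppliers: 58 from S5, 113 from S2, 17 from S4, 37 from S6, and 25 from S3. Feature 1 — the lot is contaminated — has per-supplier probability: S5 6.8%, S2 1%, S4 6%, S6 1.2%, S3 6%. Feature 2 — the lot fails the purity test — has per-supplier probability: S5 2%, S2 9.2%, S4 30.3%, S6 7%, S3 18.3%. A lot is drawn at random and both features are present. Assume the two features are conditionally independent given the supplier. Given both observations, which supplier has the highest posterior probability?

S4

Prior × likelihood for each hypothesis:
  S5: 0.232 × 0.068 × 0.02 = 0.00031552
  S2: 0.452 × 0.01 × 0.092 = 0.00041584
  S4: 0.068 × 0.06 × 0.303 = 0.00123624
  S6: 0.148 × 0.012 × 0.07 = 0.00012432
  S3: 0.1 × 0.06 × 0.183 = 0.001098
Sum = 0.00318992.
Largest term belongs to S4, so S4 is most probable.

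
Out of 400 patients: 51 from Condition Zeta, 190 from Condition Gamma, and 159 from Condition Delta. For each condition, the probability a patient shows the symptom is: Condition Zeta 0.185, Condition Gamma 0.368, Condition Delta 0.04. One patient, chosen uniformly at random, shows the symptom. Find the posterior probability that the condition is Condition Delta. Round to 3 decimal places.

0.074

By Bayes' rule, posterior ∝ prior × likelihood:
  Condition Zeta: 0.1275 × 0.185 = 0.0235875
  Condition Gamma: 0.475 × 0.368 = 0.1748
  Condition Delta: 0.3975 × 0.04 = 0.0159
Sum = 0.2142875.
P(Condition Delta | evidence) = 0.0159 / 0.2142875 ≈ 0.074.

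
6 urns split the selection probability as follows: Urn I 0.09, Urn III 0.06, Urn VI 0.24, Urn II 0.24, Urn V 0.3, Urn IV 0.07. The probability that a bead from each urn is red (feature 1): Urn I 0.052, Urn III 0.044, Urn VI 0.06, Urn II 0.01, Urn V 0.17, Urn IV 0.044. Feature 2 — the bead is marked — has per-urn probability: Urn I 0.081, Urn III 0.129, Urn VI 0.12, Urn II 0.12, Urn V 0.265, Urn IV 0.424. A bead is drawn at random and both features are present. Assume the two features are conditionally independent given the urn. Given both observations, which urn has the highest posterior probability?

Compute prior × likelihood for every hypothesis:
  Urn I: 0.09 × 0.052 × 0.081 = 0.00037908
  Urn III: 0.06 × 0.044 × 0.129 = 0.00034056
  Urn VI: 0.24 × 0.06 × 0.12 = 0.001728
  Urn II: 0.24 × 0.01 × 0.12 = 0.000288
  Urn V: 0.3 × 0.17 × 0.265 = 0.013515
  Urn IV: 0.07 × 0.044 × 0.424 = 0.00130592
Total = 0.01755656.
Largest term belongs to Urn V, so Urn V is most probable.

Urn V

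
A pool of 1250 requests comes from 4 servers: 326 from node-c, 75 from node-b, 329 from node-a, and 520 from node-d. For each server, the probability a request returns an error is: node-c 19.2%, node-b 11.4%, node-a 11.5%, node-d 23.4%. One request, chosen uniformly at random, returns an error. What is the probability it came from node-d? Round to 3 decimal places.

Prior × likelihood for each hypothesis:
  node-c: 0.2608 × 0.192 = 0.0500736
  node-b: 0.06 × 0.114 = 0.00684
  node-a: 0.2632 × 0.115 = 0.030268
  node-d: 0.416 × 0.234 = 0.097344
Normalizing constant = 0.1845256.
P(node-d | evidence) = 0.097344 / 0.1845256 ≈ 0.528.

0.528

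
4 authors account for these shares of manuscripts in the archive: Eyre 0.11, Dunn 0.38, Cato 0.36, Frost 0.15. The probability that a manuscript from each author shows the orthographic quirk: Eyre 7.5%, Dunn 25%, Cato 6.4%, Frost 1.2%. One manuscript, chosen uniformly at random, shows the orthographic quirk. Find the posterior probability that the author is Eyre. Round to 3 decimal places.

0.064

By Bayes' rule, posterior ∝ prior × likelihood:
  Eyre: 0.11 × 0.075 = 0.00825
  Dunn: 0.38 × 0.25 = 0.095
  Cato: 0.36 × 0.064 = 0.02304
  Frost: 0.15 × 0.012 = 0.0018
Normalizing constant = 0.12809.
P(Eyre | evidence) = 0.00825 / 0.12809 ≈ 0.064.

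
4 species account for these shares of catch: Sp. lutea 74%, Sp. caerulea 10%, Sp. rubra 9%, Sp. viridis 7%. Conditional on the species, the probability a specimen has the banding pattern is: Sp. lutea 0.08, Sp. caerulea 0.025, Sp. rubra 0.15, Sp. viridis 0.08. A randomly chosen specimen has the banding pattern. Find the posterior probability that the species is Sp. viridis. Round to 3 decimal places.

0.069

Prior × likelihood for each hypothesis:
  Sp. lutea: 0.74 × 0.08 = 0.0592
  Sp. caerulea: 0.1 × 0.025 = 0.0025
  Sp. rubra: 0.09 × 0.15 = 0.0135
  Sp. viridis: 0.07 × 0.08 = 0.0056
Normalizing constant = 0.0808.
P(Sp. viridis | evidence) = 0.0056 / 0.0808 ≈ 0.069.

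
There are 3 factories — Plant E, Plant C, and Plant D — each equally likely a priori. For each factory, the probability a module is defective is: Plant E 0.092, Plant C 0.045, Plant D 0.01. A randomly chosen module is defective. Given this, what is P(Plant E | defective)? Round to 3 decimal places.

0.626

With a uniform prior (1/3 each), posterior ∝ likelihood:
  Plant E: 0.092
  Plant C: 0.045
  Plant D: 0.01
Sum = 0.147.
P(Plant E | evidence) = 0.092 / 0.147 ≈ 0.626.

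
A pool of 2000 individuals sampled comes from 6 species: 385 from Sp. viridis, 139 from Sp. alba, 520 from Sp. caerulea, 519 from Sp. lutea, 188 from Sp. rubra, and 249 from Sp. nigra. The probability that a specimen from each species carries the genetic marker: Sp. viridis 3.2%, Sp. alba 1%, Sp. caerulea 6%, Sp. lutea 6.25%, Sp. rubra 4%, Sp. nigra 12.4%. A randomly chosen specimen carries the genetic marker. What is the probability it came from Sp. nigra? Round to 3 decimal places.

Compute prior × likelihood for every hypothesis:
  Sp. viridis: 0.1925 × 0.032 = 0.00616
  Sp. alba: 0.0695 × 0.01 = 0.000695
  Sp. caerulea: 0.26 × 0.06 = 0.0156
  Sp. lutea: 0.2595 × 0.0625 = 0.01621875
  Sp. rubra: 0.094 × 0.04 = 0.00376
  Sp. nigra: 0.1245 × 0.124 = 0.015438
Sum = 0.05787175.
P(Sp. nigra | evidence) = 0.015438 / 0.05787175 ≈ 0.267.

0.267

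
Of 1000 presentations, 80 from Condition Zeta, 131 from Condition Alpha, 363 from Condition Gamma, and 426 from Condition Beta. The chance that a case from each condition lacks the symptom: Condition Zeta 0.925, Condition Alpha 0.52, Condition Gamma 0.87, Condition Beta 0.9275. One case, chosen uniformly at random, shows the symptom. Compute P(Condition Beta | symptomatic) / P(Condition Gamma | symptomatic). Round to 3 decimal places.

0.654

Taking complements, P(symptomatic | each) = Condition Zeta 0.075, Condition Alpha 0.48, Condition Gamma 0.13, Condition Beta 0.0725.
Compute prior × likelihood for every hypothesis:
  Condition Zeta: 0.08 × 0.075 = 0.006
  Condition Alpha: 0.131 × 0.48 = 0.06288
  Condition Gamma: 0.363 × 0.13 = 0.04719
  Condition Beta: 0.426 × 0.0725 = 0.030885
Normalizing constant = 0.146955.
The ratio is 0.030885 / 0.04719 (the normalizer cancels) = 0.654.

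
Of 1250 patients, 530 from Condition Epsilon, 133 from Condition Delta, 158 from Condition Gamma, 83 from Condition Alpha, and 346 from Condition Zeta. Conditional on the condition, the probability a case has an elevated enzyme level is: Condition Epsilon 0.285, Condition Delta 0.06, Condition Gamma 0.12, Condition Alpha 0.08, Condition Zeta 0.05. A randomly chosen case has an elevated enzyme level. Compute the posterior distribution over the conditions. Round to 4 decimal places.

Condition Epsilon 0.7480, Condition Delta 0.0395, Condition Gamma 0.0939, Condition Alpha 0.0329, Condition Zeta 0.0857

By Bayes' rule, posterior ∝ prior × likelihood:
  Condition Epsilon: 0.424 × 0.285 = 0.12084
  Condition Delta: 0.1064 × 0.06 = 0.006384
  Condition Gamma: 0.1264 × 0.12 = 0.015168
  Condition Alpha: 0.0664 × 0.08 = 0.005312
  Condition Zeta: 0.2768 × 0.05 = 0.01384
Normalizing constant = 0.161544.
P(Condition Epsilon | elevated) = 0.12084/0.161544 ≈ 0.7480
P(Condition Delta | elevated) = 0.006384/0.161544 ≈ 0.0395
P(Condition Gamma | elevated) = 0.015168/0.161544 ≈ 0.0939
P(Condition Alpha | elevated) = 0.005312/0.161544 ≈ 0.0329
P(Condition Zeta | elevated) = 0.01384/0.161544 ≈ 0.0857
(Check: 0.7480+0.0395+0.0939+0.0329+0.0857 = 1.0000.)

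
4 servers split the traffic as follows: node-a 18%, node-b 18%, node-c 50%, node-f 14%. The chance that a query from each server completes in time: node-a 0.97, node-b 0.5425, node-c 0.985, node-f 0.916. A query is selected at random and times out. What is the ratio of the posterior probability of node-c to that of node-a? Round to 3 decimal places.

1.389

Taking complements, P(timeout | each) = node-a 0.03, node-b 0.4575, node-c 0.015, node-f 0.084.
Unnormalized posteriors (prior × likelihood):
  node-a: 0.18 × 0.03 = 0.0054
  node-b: 0.18 × 0.4575 = 0.08235
  node-c: 0.5 × 0.015 = 0.0075
  node-f: 0.14 × 0.084 = 0.01176
Sum = 0.10701.
The ratio is 0.0075 / 0.0054 (the normalizer cancels) = 1.389.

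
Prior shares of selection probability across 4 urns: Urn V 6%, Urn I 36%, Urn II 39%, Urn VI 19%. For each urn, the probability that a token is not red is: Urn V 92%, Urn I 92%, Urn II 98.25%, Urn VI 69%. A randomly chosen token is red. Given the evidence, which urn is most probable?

Urn VI

Taking complements, P(red | each) = Urn V 0.08, Urn I 0.08, Urn II 0.0175, Urn VI 0.31.
Unnormalized posteriors (prior × likelihood):
  Urn V: 0.06 × 0.08 = 0.0048
  Urn I: 0.36 × 0.08 = 0.0288
  Urn II: 0.39 × 0.0175 = 0.006825
  Urn VI: 0.19 × 0.31 = 0.0589
Sum = 0.099325.
Largest term belongs to Urn VI, so Urn VI is most probable.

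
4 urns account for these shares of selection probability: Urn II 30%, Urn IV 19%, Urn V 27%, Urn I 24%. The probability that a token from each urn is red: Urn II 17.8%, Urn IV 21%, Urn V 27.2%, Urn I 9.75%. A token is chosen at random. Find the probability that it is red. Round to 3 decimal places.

0.190

Compute prior × likelihood for every hypothesis:
  Urn II: 0.3 × 0.178 = 0.0534
  Urn IV: 0.19 × 0.21 = 0.0399
  Urn V: 0.27 × 0.272 = 0.07344
  Urn I: 0.24 × 0.0975 = 0.0234
P(red) = 0.0534 + 0.0399 + 0.07344 + 0.0234 = 0.19014 → 0.190.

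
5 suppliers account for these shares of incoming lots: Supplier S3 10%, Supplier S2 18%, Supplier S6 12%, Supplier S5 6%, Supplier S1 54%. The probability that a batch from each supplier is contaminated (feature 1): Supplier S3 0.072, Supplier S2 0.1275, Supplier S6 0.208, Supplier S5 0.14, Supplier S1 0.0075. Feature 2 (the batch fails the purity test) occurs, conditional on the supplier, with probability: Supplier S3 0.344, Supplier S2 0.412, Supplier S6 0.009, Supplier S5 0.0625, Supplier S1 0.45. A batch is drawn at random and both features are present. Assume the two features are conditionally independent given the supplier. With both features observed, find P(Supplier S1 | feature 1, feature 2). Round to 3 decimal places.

By Bayes' rule, posterior ∝ prior × likelihood:
  Supplier S3: 0.1 × 0.072 × 0.344 = 0.0024768
  Supplier S2: 0.18 × 0.1275 × 0.412 = 0.0094554
  Supplier S6: 0.12 × 0.208 × 0.009 = 0.00022464
  Supplier S5: 0.06 × 0.14 × 0.0625 = 0.000525
  Supplier S1: 0.54 × 0.0075 × 0.45 = 0.0018225
Total = 0.01450434.
P(Supplier S1 | evidence) = 0.0018225 / 0.01450434 ≈ 0.126.

0.126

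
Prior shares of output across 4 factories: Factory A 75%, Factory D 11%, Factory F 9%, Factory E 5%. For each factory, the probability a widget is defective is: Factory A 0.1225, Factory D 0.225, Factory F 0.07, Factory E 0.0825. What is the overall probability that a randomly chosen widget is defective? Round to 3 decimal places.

Prior × likelihood for each hypothesis:
  Factory A: 0.75 × 0.1225 = 0.091875
  Factory D: 0.11 × 0.225 = 0.02475
  Factory F: 0.09 × 0.07 = 0.0063
  Factory E: 0.05 × 0.0825 = 0.004125
P(defective) = 0.091875 + 0.02475 + 0.0063 + 0.004125 = 0.12705 → 0.127.

0.127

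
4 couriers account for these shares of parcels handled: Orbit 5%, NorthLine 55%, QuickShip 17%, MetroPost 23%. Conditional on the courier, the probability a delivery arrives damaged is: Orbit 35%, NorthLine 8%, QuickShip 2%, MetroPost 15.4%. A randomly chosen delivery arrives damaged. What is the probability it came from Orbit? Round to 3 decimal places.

By Bayes' rule, posterior ∝ prior × likelihood:
  Orbit: 0.05 × 0.35 = 0.0175
  NorthLine: 0.55 × 0.08 = 0.044
  QuickShip: 0.17 × 0.02 = 0.0034
  MetroPost: 0.23 × 0.154 = 0.03542
Total = 0.10032.
P(Orbit | evidence) = 0.0175 / 0.10032 ≈ 0.174.

0.174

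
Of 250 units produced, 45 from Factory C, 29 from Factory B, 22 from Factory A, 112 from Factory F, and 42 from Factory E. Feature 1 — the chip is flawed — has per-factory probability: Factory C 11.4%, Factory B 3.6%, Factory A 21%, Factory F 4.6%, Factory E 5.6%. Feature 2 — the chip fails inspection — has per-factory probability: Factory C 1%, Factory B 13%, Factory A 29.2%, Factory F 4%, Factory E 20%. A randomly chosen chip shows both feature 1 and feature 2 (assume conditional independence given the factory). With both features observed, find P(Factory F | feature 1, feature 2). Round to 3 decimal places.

Compute prior × likelihood for every hypothesis:
  Factory C: 0.18 × 0.114 × 0.01 = 0.0002052
  Factory B: 0.116 × 0.036 × 0.13 = 0.00054288
  Factory A: 0.088 × 0.21 × 0.292 = 0.00539616
  Factory F: 0.448 × 0.046 × 0.04 = 0.00082432
  Factory E: 0.168 × 0.056 × 0.2 = 0.0018816
Total = 0.00885016.
P(Factory F | evidence) = 0.00082432 / 0.00885016 ≈ 0.093.

0.093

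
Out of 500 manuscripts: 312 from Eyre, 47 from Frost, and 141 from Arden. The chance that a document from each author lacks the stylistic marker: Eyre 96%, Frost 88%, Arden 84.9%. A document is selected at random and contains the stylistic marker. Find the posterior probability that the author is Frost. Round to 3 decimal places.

0.143

Taking complements, P(marker | each) = Eyre 0.04, Frost 0.12, Arden 0.151.
Prior × likelihood for each hypothesis:
  Eyre: 0.624 × 0.04 = 0.02496
  Frost: 0.094 × 0.12 = 0.01128
  Arden: 0.282 × 0.151 = 0.042582
Normalizing constant = 0.078822.
P(Frost | evidence) = 0.01128 / 0.078822 ≈ 0.143.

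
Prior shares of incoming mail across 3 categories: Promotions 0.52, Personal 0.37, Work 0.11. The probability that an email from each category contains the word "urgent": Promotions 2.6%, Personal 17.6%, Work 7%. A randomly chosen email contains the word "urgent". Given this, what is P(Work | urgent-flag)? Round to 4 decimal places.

0.0892

Compute prior × likelihood for every hypothesis:
  Promotions: 0.52 × 0.026 = 0.01352
  Personal: 0.37 × 0.176 = 0.06512
  Work: 0.11 × 0.07 = 0.0077
Normalizing constant = 0.08634.
P(Work | evidence) = 0.0077 / 0.08634 ≈ 0.0892.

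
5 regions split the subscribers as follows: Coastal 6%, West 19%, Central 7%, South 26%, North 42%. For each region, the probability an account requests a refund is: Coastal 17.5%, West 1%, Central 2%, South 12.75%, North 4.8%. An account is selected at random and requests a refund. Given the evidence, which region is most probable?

Prior × likelihood for each hypothesis:
  Coastal: 0.06 × 0.175 = 0.0105
  West: 0.19 × 0.01 = 0.0019
  Central: 0.07 × 0.02 = 0.0014
  South: 0.26 × 0.1275 = 0.03315
  North: 0.42 × 0.048 = 0.02016
Sum = 0.06711.
Largest term belongs to South, so South is most probable.

South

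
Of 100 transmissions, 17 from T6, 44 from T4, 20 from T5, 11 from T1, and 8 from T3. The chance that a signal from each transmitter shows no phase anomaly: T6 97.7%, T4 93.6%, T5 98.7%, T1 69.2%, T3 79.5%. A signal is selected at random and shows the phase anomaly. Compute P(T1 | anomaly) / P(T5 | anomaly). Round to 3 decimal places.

Taking complements, P(anomaly | each) = T6 0.023, T4 0.064, T5 0.013, T1 0.308, T3 0.205.
Prior × likelihood for each hypothesis:
  T6: 0.17 × 0.023 = 0.00391
  T4: 0.44 × 0.064 = 0.02816
  T5: 0.2 × 0.013 = 0.0026
  T1: 0.11 × 0.308 = 0.03388
  T3: 0.08 × 0.205 = 0.0164
Sum = 0.08495.
The ratio is 0.03388 / 0.0026 (the normalizer cancels) = 13.031.

13.031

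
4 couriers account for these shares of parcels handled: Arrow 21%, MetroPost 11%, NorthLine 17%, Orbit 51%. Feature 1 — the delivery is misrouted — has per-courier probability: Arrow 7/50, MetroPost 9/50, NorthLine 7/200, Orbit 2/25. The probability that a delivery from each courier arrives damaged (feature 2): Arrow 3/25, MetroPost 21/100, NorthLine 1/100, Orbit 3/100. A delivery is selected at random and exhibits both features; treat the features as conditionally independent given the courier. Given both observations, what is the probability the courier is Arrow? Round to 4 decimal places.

Compute prior × likelihood for every hypothesis:
  Arrow: 0.21 × 0.14 × 0.12 = 0.003528
  MetroPost: 0.11 × 0.18 × 0.21 = 0.004158
  NorthLine: 0.17 × 0.035 × 0.01 = 0.0000595
  Orbit: 0.51 × 0.08 × 0.03 = 0.001224
Normalizing constant = 0.0089695.
P(Arrow | evidence) = 0.003528 / 0.0089695 ≈ 0.3933.

0.3933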